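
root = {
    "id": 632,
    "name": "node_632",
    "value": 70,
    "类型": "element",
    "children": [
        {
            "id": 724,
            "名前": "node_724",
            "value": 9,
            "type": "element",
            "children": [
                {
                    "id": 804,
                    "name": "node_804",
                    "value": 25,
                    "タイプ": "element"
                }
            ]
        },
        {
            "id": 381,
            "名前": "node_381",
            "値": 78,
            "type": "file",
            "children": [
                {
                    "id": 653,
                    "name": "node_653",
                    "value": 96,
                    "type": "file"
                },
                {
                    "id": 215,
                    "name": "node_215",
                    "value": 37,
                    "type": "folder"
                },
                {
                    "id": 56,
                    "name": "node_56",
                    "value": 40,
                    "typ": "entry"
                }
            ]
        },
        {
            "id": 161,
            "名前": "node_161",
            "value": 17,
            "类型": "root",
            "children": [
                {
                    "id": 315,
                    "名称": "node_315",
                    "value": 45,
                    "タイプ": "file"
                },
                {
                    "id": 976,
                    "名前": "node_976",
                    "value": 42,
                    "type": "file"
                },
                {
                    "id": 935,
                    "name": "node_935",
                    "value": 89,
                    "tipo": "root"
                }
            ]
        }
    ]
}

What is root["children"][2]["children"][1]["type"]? "file"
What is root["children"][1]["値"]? 78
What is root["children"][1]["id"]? 381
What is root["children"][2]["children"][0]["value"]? 45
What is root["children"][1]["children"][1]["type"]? "folder"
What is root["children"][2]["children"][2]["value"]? 89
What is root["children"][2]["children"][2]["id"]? 935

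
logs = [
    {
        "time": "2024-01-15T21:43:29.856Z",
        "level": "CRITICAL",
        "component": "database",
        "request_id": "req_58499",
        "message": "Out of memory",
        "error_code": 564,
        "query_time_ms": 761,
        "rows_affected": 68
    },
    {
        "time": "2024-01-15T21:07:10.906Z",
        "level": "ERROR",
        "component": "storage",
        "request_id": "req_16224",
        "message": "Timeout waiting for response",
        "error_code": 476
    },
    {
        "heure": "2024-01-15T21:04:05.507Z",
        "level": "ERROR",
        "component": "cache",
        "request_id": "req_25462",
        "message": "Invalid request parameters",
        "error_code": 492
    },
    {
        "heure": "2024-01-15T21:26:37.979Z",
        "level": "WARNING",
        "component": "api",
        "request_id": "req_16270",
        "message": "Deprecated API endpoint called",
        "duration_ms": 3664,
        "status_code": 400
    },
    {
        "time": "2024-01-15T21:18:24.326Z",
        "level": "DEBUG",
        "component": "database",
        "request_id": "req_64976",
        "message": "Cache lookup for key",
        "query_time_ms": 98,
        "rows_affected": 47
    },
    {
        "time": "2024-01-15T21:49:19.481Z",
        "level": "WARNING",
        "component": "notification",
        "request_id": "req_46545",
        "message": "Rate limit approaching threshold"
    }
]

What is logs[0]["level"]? "CRITICAL"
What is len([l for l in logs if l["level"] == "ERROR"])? 2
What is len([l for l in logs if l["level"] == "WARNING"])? 2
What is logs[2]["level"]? "ERROR"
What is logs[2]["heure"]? "2024-01-15T21:04:05.507Z"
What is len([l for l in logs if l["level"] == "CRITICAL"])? 1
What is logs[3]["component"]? "api"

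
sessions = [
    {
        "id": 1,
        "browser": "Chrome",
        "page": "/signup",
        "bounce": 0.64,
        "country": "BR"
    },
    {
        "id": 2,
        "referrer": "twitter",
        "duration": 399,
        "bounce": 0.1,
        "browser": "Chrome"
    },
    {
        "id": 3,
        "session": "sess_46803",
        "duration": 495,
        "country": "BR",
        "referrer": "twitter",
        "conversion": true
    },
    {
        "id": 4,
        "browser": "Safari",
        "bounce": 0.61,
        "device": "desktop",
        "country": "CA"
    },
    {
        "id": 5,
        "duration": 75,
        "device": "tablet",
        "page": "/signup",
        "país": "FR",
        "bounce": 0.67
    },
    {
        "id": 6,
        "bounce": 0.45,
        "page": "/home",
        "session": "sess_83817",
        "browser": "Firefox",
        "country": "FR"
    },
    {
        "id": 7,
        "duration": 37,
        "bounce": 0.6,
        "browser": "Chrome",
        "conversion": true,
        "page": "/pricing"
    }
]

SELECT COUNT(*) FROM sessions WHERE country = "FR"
1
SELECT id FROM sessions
[1, 2, 3, 4, 5, 6, 7]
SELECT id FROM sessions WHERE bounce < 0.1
[]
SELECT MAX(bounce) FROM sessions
0.67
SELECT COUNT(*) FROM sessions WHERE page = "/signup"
2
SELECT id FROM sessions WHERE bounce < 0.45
[2]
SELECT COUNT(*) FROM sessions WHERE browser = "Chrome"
3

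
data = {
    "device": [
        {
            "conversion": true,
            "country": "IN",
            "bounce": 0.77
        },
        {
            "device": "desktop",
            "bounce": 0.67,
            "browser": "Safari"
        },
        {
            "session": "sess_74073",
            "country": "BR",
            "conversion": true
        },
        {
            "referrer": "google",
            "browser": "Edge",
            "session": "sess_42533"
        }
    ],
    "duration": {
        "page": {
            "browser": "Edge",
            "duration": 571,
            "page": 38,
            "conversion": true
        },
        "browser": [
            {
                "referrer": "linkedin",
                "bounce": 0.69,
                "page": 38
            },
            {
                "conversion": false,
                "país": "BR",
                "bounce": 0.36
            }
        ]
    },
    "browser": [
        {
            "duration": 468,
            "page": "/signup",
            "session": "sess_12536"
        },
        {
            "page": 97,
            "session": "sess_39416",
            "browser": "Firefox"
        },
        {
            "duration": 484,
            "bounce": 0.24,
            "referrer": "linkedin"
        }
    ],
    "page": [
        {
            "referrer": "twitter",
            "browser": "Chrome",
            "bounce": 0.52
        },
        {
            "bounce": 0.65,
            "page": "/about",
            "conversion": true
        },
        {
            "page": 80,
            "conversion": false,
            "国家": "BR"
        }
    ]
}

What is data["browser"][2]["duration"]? 484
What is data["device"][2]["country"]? "BR"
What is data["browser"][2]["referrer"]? "linkedin"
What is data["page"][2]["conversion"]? False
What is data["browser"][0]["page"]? "/signup"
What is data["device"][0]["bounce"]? 0.77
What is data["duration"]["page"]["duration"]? 571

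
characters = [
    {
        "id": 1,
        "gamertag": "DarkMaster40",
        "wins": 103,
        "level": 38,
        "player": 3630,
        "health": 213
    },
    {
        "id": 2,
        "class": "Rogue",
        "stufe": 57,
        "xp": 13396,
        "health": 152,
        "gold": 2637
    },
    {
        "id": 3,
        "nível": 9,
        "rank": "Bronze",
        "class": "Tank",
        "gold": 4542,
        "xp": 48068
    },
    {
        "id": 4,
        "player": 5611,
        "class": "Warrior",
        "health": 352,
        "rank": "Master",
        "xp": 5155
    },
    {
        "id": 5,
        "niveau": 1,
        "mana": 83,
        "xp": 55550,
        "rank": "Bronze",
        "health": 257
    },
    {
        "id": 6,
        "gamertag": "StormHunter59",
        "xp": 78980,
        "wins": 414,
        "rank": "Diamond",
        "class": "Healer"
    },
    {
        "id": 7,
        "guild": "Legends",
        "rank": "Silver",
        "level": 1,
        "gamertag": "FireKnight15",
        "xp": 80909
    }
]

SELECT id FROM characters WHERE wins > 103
[6]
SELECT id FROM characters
[1, 2, 3, 4, 5, 6, 7]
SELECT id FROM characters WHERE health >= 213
[1, 4, 5]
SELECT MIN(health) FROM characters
152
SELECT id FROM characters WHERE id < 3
[1, 2]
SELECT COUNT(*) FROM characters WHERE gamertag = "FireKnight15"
1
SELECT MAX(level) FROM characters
38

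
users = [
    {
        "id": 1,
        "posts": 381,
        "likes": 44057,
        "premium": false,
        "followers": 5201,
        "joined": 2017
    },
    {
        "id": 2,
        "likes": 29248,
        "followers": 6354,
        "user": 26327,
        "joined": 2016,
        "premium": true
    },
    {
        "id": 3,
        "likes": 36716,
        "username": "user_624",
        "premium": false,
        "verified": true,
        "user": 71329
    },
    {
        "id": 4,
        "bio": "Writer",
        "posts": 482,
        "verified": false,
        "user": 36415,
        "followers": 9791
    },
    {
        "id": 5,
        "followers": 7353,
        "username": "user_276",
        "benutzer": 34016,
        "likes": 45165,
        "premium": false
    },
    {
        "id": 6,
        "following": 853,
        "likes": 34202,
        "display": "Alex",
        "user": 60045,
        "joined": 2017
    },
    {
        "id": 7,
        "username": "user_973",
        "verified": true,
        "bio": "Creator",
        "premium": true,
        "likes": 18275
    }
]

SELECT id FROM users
[1, 2, 3, 4, 5, 6, 7]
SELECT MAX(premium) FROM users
True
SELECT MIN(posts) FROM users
381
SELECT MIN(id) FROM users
1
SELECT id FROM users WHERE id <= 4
[1, 2, 3, 4]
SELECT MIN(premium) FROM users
False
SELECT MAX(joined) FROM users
2017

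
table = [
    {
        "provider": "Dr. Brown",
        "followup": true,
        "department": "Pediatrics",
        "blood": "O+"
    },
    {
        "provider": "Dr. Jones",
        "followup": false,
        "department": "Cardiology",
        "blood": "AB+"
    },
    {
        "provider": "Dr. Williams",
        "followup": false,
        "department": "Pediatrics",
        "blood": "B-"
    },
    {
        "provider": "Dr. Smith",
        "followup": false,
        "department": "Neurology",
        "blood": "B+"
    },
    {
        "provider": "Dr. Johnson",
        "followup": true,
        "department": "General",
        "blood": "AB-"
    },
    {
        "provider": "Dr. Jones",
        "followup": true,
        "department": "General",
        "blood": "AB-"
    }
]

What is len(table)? 6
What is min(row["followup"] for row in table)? False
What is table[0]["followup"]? True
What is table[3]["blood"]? "B+"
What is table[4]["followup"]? True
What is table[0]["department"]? "Pediatrics"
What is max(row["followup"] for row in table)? True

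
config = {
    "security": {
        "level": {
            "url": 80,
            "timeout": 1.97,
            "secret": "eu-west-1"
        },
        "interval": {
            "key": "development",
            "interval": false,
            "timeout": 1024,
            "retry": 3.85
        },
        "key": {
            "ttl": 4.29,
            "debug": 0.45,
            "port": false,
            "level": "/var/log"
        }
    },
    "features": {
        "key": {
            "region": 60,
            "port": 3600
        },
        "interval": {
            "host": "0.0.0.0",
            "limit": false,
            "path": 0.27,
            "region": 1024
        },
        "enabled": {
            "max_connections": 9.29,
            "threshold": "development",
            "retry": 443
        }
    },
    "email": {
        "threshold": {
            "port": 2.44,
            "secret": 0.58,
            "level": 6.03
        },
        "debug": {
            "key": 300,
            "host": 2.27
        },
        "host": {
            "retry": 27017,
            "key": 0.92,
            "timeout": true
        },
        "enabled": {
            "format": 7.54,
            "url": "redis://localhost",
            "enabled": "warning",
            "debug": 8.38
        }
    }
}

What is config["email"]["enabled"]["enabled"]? "warning"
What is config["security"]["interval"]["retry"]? 3.85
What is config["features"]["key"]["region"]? 60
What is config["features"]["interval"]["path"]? 0.27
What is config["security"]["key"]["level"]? "/var/log"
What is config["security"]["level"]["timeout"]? 1.97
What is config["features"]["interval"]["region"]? 1024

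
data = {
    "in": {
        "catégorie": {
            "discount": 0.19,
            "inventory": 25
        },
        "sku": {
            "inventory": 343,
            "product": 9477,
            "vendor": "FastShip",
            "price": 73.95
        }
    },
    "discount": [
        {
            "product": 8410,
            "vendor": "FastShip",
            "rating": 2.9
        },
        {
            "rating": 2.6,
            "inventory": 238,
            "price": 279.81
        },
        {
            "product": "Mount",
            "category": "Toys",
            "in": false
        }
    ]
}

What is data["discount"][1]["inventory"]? 238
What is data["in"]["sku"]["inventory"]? 343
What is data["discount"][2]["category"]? "Toys"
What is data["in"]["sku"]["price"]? 73.95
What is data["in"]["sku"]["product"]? 9477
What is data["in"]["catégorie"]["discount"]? 0.19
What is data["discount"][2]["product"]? "Mount"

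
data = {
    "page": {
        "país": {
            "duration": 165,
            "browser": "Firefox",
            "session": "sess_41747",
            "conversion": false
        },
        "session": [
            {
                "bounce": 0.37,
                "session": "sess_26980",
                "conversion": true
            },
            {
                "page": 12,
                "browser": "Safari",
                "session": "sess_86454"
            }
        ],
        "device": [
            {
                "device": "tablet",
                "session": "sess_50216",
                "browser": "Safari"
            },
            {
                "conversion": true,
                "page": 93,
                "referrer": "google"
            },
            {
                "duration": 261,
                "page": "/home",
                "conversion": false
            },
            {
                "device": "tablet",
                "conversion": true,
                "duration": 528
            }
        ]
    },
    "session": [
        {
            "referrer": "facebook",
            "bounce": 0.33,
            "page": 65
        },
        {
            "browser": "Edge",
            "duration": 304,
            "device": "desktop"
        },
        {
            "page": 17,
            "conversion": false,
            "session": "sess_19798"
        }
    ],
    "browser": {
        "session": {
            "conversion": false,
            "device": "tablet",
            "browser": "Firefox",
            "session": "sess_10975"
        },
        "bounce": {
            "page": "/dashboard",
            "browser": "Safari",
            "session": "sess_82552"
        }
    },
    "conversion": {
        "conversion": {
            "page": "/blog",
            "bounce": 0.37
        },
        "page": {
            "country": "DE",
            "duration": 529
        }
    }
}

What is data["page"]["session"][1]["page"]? 12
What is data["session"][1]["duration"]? 304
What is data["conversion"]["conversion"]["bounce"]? 0.37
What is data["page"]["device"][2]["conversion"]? False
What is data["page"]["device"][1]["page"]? 93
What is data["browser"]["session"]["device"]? "tablet"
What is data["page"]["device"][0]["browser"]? "Safari"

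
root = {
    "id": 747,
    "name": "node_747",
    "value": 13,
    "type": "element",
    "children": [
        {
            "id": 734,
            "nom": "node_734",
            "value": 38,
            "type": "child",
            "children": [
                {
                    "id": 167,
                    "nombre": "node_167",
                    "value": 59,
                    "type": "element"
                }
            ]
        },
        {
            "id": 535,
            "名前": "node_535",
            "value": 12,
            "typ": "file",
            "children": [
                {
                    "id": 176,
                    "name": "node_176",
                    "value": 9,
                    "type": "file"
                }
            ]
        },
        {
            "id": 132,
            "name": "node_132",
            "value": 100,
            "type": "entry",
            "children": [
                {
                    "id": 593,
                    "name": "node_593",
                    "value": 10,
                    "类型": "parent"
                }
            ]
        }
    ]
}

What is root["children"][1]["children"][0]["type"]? "file"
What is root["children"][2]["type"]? "entry"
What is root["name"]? "node_747"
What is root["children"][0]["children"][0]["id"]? 167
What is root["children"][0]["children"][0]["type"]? "element"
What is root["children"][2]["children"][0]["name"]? "node_593"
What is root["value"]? 13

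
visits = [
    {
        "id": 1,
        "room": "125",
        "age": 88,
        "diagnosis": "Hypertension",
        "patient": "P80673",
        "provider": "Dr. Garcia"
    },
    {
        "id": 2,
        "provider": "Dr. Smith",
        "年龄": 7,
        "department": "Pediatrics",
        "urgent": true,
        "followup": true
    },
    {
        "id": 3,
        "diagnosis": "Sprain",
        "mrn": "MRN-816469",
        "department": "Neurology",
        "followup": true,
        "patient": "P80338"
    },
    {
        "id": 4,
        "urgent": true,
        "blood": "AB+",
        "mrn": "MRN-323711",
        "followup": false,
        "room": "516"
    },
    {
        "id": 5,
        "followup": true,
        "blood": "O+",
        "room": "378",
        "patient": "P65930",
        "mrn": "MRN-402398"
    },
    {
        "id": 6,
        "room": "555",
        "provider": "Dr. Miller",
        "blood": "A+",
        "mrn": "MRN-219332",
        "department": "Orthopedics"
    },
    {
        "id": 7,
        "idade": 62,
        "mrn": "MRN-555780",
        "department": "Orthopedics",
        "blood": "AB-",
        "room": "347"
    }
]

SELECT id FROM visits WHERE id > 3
[4, 5, 6, 7]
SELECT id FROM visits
[1, 2, 3, 4, 5, 6, 7]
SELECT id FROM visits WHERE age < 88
[]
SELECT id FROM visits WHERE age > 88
[]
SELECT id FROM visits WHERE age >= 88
[1]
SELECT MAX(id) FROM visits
7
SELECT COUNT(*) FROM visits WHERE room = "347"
1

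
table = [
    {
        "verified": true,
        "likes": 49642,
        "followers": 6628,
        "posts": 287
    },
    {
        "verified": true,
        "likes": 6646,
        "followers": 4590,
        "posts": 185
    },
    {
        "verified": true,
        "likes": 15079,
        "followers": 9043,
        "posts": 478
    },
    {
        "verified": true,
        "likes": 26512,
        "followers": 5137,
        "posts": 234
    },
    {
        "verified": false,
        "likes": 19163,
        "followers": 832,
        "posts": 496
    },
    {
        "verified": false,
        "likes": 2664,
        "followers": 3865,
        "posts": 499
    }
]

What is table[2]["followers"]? 9043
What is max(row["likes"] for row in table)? 49642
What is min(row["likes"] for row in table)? 2664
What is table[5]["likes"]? 2664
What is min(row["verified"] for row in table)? False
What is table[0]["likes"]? 49642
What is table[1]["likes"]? 6646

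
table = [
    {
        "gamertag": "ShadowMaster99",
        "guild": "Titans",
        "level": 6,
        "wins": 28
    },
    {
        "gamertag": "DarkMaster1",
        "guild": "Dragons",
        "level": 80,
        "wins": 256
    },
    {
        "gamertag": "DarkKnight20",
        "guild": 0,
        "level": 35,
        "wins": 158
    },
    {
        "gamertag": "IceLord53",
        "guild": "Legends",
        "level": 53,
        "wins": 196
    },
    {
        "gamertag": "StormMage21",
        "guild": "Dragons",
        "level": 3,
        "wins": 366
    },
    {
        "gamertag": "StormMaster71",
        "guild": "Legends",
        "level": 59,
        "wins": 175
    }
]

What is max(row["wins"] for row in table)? 366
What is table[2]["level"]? 35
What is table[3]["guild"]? "Legends"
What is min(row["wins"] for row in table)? 28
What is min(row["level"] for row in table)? 3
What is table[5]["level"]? 59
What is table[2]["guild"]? 0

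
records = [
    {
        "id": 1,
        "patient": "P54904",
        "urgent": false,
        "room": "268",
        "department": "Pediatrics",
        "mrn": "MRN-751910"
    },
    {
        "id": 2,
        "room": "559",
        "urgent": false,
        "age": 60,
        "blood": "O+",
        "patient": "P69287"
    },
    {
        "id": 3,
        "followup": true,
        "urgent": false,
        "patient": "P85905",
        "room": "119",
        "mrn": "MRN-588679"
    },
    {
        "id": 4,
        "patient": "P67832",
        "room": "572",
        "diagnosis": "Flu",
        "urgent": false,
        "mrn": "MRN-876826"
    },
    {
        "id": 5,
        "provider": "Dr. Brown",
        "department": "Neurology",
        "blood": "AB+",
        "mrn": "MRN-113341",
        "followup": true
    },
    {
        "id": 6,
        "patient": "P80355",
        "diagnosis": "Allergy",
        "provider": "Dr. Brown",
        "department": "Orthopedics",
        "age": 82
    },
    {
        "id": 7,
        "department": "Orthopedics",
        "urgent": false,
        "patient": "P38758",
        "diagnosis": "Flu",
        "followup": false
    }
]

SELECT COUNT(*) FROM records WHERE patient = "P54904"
1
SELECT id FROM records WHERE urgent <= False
[1, 2, 3, 4, 7]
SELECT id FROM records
[1, 2, 3, 4, 5, 6, 7]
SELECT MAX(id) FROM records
7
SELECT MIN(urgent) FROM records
False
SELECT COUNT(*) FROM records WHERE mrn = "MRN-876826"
1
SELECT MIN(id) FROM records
1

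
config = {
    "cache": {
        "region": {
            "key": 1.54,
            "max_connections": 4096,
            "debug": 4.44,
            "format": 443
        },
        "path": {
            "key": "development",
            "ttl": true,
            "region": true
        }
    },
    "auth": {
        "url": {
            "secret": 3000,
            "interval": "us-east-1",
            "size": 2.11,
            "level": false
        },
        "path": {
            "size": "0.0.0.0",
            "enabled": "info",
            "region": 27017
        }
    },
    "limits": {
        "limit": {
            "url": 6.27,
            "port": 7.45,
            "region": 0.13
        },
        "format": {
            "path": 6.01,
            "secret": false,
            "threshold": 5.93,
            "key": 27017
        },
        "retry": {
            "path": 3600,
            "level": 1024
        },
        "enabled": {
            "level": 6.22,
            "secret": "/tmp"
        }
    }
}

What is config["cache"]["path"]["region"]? True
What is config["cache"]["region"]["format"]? 443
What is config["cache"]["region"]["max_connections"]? 4096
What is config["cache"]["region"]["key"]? 1.54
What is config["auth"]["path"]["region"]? 27017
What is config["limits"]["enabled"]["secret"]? "/tmp"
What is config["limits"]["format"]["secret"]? False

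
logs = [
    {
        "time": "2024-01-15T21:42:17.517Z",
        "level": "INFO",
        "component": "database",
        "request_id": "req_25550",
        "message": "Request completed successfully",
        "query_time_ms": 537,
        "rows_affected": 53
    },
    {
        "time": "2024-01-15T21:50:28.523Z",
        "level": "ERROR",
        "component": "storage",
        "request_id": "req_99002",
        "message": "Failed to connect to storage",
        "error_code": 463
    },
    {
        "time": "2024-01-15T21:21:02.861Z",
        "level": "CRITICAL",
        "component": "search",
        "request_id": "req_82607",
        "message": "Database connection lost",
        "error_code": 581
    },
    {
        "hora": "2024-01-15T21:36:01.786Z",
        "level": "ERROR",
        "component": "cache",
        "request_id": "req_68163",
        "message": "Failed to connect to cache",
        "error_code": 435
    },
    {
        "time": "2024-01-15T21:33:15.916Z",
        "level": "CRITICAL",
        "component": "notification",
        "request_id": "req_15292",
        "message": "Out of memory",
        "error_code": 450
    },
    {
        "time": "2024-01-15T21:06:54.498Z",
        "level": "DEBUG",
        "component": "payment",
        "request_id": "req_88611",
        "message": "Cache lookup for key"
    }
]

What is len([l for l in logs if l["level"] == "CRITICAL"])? 2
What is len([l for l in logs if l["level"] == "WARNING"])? 0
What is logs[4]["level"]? "CRITICAL"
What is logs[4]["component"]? "notification"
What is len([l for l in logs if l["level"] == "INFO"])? 1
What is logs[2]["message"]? "Database connection lost"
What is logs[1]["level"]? "ERROR"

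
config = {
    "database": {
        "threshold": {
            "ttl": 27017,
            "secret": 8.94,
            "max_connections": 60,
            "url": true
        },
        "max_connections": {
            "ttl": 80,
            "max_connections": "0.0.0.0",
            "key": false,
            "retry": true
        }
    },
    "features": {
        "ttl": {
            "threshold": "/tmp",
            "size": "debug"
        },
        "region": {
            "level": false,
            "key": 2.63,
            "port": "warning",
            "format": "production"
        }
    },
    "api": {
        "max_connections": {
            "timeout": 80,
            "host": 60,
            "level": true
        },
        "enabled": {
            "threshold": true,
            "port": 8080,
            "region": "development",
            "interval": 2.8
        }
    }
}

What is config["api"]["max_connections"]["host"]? 60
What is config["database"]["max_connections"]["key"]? False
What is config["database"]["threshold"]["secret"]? 8.94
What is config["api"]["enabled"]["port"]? 8080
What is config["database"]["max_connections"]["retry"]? True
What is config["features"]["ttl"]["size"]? "debug"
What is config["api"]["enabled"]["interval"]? 2.8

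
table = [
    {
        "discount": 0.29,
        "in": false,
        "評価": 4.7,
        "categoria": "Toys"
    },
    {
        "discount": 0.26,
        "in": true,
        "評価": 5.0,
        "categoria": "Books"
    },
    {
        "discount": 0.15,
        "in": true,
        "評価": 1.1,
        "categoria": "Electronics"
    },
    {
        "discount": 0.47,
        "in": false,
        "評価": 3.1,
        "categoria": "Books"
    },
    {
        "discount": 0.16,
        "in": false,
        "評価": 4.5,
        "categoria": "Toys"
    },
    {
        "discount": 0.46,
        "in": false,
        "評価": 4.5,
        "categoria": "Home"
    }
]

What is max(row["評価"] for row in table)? 5.0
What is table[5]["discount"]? 0.46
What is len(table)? 6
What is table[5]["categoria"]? "Home"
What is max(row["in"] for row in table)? True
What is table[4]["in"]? False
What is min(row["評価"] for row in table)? 1.1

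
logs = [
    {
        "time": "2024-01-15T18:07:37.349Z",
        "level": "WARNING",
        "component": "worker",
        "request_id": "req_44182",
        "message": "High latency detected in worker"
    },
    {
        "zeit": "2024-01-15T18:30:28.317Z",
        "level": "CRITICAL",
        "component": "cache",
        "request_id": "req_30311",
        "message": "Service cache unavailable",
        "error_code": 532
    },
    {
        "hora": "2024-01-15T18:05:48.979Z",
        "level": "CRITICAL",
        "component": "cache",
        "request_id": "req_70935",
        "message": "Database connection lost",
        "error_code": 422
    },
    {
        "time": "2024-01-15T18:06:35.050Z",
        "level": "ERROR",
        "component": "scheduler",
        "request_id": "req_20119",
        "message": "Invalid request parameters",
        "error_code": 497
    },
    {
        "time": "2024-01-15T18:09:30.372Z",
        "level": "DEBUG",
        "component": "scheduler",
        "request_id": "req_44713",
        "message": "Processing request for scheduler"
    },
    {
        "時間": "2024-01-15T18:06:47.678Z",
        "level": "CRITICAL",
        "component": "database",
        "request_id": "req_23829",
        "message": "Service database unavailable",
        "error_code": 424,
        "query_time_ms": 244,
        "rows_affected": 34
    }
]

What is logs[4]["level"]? "DEBUG"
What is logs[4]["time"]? "2024-01-15T18:09:30.372Z"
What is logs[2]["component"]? "cache"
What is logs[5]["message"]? "Service database unavailable"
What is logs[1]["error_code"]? 532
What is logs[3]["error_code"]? 497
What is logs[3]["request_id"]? "req_20119"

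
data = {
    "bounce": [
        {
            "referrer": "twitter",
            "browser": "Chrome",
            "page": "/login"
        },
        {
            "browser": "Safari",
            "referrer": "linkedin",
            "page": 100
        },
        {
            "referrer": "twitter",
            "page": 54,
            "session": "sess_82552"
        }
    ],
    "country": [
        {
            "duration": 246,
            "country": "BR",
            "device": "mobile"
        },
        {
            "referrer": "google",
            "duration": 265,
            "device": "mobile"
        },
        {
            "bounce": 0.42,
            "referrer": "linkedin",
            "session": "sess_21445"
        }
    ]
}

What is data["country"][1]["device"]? "mobile"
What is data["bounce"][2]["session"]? "sess_82552"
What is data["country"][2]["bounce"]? 0.42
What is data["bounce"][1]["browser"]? "Safari"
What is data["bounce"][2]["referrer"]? "twitter"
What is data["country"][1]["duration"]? 265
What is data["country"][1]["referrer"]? "google"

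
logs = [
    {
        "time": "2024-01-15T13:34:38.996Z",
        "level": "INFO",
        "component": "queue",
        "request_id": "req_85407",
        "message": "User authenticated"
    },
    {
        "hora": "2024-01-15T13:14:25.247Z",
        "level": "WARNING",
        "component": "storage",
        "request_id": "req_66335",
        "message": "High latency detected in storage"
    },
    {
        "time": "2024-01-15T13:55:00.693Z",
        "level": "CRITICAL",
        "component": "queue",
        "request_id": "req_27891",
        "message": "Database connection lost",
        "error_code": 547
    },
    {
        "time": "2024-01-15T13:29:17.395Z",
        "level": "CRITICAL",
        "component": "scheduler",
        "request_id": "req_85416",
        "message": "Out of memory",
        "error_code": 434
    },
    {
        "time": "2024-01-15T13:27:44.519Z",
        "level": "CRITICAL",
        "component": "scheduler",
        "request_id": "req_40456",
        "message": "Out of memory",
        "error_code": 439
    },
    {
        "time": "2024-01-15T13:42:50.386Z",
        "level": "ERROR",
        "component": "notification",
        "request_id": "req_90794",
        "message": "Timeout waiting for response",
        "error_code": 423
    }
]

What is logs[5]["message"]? "Timeout waiting for response"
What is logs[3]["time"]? "2024-01-15T13:29:17.395Z"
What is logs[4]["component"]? "scheduler"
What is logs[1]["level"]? "WARNING"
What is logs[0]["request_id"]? "req_85407"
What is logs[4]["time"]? "2024-01-15T13:27:44.519Z"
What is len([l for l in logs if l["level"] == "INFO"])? 1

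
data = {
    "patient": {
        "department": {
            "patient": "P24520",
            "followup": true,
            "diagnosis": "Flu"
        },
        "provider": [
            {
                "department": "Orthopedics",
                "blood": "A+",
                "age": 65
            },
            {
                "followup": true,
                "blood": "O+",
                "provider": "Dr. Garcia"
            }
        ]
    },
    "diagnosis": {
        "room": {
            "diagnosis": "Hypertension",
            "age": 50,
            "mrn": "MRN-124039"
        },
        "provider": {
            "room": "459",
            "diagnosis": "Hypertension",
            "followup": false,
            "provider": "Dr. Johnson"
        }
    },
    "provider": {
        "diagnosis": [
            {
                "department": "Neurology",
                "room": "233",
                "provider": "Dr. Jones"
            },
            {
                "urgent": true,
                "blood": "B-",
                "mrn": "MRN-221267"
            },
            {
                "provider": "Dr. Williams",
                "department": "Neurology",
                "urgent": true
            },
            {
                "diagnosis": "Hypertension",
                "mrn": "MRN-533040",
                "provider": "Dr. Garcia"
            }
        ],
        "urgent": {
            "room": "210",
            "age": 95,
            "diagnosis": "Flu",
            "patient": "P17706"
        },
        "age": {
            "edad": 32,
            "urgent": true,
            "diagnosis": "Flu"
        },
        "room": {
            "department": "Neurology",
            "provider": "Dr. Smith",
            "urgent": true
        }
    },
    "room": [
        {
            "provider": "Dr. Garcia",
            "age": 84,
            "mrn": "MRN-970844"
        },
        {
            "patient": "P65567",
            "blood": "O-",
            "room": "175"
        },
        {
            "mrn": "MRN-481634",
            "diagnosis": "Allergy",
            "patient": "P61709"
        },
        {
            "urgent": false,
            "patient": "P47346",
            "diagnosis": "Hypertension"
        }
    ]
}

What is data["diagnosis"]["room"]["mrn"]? "MRN-124039"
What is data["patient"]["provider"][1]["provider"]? "Dr. Garcia"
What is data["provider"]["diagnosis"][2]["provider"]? "Dr. Williams"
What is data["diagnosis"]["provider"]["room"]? "459"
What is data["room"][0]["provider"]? "Dr. Garcia"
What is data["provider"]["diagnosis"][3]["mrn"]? "MRN-533040"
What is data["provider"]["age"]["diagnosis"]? "Flu"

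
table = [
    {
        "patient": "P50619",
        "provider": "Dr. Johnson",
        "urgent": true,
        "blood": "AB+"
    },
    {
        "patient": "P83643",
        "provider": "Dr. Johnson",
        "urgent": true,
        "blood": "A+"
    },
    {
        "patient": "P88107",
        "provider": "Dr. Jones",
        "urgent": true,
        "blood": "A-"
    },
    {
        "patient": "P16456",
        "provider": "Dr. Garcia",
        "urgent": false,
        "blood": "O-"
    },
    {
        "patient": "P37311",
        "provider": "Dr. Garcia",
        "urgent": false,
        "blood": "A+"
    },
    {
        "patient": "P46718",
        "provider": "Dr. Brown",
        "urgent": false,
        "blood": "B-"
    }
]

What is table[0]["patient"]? "P50619"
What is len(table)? 6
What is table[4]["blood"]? "A+"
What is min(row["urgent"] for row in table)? False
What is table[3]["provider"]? "Dr. Garcia"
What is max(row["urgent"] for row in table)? True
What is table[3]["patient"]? "P16456"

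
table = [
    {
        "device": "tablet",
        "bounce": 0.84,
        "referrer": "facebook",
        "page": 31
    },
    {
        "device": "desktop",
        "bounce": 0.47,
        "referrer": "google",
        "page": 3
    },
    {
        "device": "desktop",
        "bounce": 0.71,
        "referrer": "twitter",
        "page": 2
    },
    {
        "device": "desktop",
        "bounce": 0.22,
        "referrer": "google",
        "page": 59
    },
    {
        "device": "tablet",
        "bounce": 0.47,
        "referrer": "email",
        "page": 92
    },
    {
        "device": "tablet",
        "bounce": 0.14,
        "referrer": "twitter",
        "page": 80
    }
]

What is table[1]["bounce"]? 0.47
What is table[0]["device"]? "tablet"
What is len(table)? 6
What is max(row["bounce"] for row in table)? 0.84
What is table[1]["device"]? "desktop"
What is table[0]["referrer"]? "facebook"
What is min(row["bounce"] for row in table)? 0.14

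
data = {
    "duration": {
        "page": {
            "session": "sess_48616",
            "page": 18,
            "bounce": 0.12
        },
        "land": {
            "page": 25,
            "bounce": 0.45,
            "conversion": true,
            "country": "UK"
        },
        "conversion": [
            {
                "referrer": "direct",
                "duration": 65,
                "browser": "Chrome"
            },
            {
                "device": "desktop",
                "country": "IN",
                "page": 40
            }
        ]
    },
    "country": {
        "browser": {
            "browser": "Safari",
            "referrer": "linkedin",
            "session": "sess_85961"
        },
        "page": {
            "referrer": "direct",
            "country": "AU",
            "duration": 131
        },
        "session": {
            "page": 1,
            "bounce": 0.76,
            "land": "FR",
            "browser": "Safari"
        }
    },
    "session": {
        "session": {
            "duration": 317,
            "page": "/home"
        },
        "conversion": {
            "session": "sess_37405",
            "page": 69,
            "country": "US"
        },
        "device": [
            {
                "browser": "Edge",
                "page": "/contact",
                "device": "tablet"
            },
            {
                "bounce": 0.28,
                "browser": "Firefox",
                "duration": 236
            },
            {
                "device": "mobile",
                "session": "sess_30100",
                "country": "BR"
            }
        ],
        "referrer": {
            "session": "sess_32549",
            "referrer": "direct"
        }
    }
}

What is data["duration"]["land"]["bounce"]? 0.45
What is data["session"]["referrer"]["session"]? "sess_32549"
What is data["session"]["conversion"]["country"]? "US"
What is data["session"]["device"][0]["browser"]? "Edge"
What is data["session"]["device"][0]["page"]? "/contact"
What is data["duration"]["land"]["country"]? "UK"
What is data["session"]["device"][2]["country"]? "BR"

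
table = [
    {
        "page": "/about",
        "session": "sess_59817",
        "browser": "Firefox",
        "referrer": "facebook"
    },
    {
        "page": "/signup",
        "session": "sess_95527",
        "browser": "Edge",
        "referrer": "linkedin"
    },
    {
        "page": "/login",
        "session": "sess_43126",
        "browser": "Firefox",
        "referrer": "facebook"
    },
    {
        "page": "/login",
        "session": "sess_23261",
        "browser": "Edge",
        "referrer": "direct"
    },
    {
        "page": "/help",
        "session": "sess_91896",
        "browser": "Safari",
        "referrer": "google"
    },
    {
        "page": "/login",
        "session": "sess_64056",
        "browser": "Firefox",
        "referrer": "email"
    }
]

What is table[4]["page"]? "/help"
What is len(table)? 6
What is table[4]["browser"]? "Safari"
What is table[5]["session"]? "sess_64056"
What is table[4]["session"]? "sess_91896"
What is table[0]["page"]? "/about"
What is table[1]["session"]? "sess_95527"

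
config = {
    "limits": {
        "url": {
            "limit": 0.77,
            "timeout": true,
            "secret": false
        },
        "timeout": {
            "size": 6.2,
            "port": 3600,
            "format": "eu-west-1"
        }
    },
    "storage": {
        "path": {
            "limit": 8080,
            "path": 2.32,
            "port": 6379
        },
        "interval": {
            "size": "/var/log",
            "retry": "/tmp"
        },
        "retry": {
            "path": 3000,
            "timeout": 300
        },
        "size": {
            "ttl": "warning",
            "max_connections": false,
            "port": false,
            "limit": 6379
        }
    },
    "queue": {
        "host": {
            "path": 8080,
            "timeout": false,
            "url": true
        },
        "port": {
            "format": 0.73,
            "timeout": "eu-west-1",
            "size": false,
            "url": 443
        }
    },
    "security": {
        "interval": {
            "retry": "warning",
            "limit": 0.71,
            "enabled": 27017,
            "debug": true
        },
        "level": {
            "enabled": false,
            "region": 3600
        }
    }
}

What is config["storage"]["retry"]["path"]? 3000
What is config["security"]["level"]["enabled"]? False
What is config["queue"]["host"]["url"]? True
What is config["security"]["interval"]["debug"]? True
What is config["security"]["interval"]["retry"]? "warning"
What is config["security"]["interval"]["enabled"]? 27017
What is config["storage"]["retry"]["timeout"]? 300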